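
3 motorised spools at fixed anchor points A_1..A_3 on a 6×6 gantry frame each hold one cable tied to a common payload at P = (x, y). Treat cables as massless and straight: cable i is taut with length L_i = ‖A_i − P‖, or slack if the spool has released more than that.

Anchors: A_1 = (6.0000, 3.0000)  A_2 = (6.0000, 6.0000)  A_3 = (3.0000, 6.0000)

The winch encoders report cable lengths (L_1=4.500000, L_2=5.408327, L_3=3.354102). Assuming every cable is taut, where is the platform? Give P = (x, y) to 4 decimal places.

(1.5000, 3.0000)

expand ‖A_i−P‖²=L_i² and subtract eq 1 (k_i ≔ ‖A_i‖²−L_i²)
k_1 = 36.0000+9.0000−20.2500 = 24.7500
eq1−eq2 → [0.0000  -6.0000]·P = -18.0000
eq1−eq3 → [6.0000  -6.0000]·P = -9.0000
2×2 solve → P = (1.5000, 3.0000)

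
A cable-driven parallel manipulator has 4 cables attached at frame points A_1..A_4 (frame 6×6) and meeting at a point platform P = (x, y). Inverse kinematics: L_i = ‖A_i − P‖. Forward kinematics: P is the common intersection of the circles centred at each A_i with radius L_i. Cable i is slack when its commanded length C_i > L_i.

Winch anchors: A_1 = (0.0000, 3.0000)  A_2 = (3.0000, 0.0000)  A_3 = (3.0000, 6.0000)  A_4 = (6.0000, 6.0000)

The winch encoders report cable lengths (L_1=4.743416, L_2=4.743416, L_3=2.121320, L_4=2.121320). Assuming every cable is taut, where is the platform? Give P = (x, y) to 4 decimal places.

expand ‖A_i−P‖²=L_i² and subtract eq 1 (k_i ≔ ‖A_i‖²−L_i²)
k_1 = 0.0000+9.0000−22.5000 = -13.5000
eq1−eq2 → [-6.0000  6.0000]·P = 0.0000
eq1−eq3 → [-6.0000  -6.0000]·P = -54.0000
eq1−eq4 → [-12.0000  -6.0000]·P = -81.0000
2×2 solve → P = (4.5000, 4.5000)
check cable 4: ‖A_4−P‖² = 4.5000 ≈ L_4² = 4.5000 ✓

(4.5000, 4.5000)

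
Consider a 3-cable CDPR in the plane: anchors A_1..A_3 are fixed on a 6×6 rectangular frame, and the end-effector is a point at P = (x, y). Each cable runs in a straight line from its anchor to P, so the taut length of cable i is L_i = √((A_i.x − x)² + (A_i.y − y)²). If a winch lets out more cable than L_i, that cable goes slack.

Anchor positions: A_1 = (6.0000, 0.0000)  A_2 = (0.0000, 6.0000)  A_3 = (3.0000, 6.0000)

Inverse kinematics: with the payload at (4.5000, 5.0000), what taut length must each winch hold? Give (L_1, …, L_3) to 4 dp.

L_1: Δ = A_1−P = (1.5000, -5.0000) → ‖Δ‖ = √27.2500 = 5.2202
L_2: Δ = A_2−P = (-4.5000, 1.0000) → ‖Δ‖ = √21.2500 = 4.6098
L_3: Δ = A_3−P = (-1.5000, 1.0000) → ‖Δ‖ = √3.2500 = 1.8028

(5.2202, 4.6098, 1.8028)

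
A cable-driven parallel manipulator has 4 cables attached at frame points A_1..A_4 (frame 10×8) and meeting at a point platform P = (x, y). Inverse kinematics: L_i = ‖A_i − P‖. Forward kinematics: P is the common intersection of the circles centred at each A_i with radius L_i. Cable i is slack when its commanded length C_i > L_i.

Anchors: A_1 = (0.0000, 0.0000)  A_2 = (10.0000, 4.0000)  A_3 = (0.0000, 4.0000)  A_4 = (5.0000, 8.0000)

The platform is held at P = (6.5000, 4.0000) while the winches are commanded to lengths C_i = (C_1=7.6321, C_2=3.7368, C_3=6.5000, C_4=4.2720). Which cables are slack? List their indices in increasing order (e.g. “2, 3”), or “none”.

2

cable 1: L_1 = ‖A_1−P‖ = 7.6322;  C_1 = 7.6321 → taut
cable 2: L_2 = ‖A_2−P‖ = 3.5000;  C_2 = 3.7368 → slack
cable 3: L_3 = ‖A_3−P‖ = 6.5000;  C_3 = 6.5000 → taut
cable 4: L_4 = ‖A_4−P‖ = 4.2720;  C_4 = 4.2720 → taut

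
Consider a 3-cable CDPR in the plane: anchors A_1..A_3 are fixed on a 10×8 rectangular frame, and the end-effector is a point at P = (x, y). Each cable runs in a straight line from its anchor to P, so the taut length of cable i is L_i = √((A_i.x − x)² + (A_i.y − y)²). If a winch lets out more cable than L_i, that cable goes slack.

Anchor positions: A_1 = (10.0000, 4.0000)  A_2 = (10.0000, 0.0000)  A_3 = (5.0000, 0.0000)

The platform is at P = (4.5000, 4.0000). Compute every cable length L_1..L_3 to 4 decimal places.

L_1: Δ = A_1−P = (5.5000, 0.0000) → ‖Δ‖ = √30.2500 = 5.5000
L_2: Δ = A_2−P = (5.5000, -4.0000) → ‖Δ‖ = √46.2500 = 6.8007
L_3: Δ = A_3−P = (0.5000, -4.0000) → ‖Δ‖ = √16.2500 = 4.0311

(5.5000, 6.8007, 4.0311)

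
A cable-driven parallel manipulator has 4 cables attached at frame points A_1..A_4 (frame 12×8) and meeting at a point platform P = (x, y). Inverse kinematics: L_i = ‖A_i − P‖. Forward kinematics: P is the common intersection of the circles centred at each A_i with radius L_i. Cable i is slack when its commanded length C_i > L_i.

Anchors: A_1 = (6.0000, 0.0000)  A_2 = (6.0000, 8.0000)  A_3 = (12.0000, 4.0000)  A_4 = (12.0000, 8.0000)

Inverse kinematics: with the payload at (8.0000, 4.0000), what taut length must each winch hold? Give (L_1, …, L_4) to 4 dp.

L_1 = √((6.0000−8.0000)² + (0.0000−4.0000)²) = 4.4721
L_2 = √((6.0000−8.0000)² + (8.0000−4.0000)²) = 4.4721
L_3 = √((12.0000−8.0000)² + (4.0000−4.0000)²) = 4.0000
L_4 = √((12.0000−8.0000)² + (8.0000−4.0000)²) = 5.6569

(4.4721, 4.4721, 4.0000, 5.6569)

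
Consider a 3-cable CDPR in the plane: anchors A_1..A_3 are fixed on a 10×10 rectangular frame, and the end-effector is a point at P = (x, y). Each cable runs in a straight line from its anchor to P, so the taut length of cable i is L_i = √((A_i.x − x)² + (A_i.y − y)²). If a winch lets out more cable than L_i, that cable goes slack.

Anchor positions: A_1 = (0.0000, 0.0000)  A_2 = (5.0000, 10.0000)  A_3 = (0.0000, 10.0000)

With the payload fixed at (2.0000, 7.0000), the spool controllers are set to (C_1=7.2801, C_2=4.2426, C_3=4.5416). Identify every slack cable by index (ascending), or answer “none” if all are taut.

3

cable 1: L_1 = ‖A_1−P‖ = 7.2801;  C_1 = 7.2801 → taut
cable 2: L_2 = ‖A_2−P‖ = 4.2426;  C_2 = 4.2426 → taut
cable 3: L_3 = ‖A_3−P‖ = 3.6056;  C_3 = 4.5416 → slack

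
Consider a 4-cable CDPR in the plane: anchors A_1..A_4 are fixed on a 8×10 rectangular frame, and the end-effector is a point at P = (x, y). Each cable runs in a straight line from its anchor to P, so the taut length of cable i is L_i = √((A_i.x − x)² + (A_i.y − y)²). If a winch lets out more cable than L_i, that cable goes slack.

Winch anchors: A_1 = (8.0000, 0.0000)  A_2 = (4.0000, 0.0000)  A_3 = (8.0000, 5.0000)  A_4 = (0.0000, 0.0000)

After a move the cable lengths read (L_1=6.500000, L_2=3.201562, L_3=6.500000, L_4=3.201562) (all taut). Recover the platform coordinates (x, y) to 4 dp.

circle eqns → linear via eq_j − eq_1; set q_j = A_j·A_j − L_j²
q_1 = 64.0000+0.0000−42.2500 = 21.7500
8.0000·x + 0.0000·y = q_1−q_2 = 16.0000
0.0000·x − 10.0000·y = q_1−q_3 = -25.0000
16.0000·x + 0.0000·y = q_1−q_4 = 32.0000
solve first two rows → x=2.0000, y=2.5000
check cable 4: ‖A_4−P‖² = 10.2500 ≈ L_4² = 10.2500 ✓

(2.0000, 2.5000)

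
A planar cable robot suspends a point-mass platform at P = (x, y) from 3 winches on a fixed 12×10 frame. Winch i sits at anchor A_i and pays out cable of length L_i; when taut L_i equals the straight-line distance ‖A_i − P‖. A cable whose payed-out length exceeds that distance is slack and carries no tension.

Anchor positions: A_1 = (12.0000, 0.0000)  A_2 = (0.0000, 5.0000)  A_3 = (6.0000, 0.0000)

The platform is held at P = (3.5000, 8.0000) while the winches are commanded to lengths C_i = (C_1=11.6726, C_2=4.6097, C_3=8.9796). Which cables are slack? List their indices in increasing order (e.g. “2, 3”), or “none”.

i=1: geometric 11.6726 vs commanded 11.6726 ⇒ taut
i=2: geometric 4.6098 vs commanded 4.6097 ⇒ taut
i=3: geometric 8.3815 vs commanded 8.9796 ⇒ slack

3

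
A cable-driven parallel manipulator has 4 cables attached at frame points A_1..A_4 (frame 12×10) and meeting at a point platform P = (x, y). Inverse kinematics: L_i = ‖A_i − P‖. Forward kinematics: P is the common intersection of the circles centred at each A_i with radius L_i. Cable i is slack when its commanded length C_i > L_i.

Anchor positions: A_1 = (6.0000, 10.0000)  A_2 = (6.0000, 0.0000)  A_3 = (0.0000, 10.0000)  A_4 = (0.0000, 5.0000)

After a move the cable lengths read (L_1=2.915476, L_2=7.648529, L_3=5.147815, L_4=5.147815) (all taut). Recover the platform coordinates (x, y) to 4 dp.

(4.5000, 7.5000)

circle eqns → linear via eq_j − eq_1; set q_j = A_j·A_j − L_j²
q_1 = 36.0000+100.0000−8.5000 = 127.5000
0.0000·x + 20.0000·y = q_1−q_2 = 150.0000
12.0000·x + 0.0000·y = q_1−q_3 = 54.0000
12.0000·x + 10.0000·y = q_1−q_4 = 129.0000
solve first two rows → x=4.5000, y=7.5000
check cable 4: ‖A_4−P‖² = 26.5000 ≈ L_4² = 26.5000 ✓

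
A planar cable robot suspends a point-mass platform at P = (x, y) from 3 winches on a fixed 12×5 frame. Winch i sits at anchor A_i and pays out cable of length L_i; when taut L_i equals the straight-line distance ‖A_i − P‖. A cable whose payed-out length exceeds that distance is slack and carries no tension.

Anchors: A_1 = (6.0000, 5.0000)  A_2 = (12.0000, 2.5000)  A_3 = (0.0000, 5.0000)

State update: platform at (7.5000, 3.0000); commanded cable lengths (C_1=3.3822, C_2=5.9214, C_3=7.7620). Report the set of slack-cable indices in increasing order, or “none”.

1, 2

i=1: geometric 2.5000 vs commanded 3.3822 ⇒ slack
i=2: geometric 4.5277 vs commanded 5.9214 ⇒ slack
i=3: geometric 7.7621 vs commanded 7.7620 ⇒ taut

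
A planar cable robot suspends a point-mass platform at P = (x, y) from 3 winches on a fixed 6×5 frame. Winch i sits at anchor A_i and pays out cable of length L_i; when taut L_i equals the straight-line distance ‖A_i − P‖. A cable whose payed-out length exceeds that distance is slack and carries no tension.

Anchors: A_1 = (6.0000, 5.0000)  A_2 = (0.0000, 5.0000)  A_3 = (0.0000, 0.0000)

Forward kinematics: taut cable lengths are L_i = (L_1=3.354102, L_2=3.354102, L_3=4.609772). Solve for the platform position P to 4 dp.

circle eqns → linear via eq_j − eq_1; set q_j = A_j·A_j − L_j²
q_1 = 36.0000+25.0000−11.2500 = 49.7500
12.0000·x + 0.0000·y = q_1−q_2 = 36.0000
12.0000·x + 10.0000·y = q_1−q_3 = 71.0000
solve first two rows → x=3.0000, y=3.5000

(3.0000, 3.5000)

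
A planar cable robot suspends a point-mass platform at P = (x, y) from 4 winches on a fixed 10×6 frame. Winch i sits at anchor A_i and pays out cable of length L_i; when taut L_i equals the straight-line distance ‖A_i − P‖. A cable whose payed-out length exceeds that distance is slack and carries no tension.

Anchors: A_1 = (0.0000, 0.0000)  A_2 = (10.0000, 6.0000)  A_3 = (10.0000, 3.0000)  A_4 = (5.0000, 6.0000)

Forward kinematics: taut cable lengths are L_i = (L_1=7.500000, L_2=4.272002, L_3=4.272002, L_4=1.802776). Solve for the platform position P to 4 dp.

circle eqns → linear via eq_j − eq_1; set q_j = A_j·A_j − L_j²
q_1 = 0.0000+0.0000−56.2500 = -56.2500
-20.0000·x − 12.0000·y = q_1−q_2 = -174.0000
-20.0000·x − 6.0000·y = q_1−q_3 = -147.0000
-10.0000·x − 12.0000·y = q_1−q_4 = -114.0000
solve first two rows → x=6.0000, y=4.5000
check cable 4: ‖A_4−P‖² = 3.2500 ≈ L_4² = 3.2500 ✓

(6.0000, 4.5000)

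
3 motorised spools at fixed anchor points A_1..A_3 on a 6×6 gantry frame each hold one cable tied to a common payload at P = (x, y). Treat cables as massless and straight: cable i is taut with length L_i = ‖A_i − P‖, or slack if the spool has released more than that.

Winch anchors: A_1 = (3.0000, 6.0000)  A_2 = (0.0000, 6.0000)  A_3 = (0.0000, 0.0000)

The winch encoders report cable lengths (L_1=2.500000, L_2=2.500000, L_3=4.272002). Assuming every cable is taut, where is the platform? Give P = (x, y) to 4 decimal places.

expand ‖A_i−P‖²=L_i² and subtract eq 1 (q_i ≔ ‖A_i‖²−L_i²)
q_1 = 9.0000+36.0000−6.2500 = 38.7500
eq1−eq2 → [6.0000  0.0000]·P = 9.0000
eq1−eq3 → [6.0000  12.0000]·P = 57.0000
2×2 solve → P = (1.5000, 4.0000)

(1.5000, 4.0000)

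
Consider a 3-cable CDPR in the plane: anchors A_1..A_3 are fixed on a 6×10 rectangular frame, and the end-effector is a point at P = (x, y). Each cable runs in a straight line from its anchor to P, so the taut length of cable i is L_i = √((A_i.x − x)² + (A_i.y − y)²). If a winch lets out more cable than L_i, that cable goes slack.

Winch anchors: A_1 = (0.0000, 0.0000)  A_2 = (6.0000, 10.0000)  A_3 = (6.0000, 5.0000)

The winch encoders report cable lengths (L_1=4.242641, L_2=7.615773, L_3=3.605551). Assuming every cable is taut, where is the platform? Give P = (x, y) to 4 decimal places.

(3.0000, 3.0000)

each cable: (A_i−P)·(A_i−P) = L_i²; let k_i = ‖A_i‖²−L_i²
k_1 = 0.0000+0.0000−18.0000 = -18.0000
row 1: -12.0000x − 20.0000y = -96.0000  (k_2=78.0000)
row 2: -12.0000x − 10.0000y = -66.0000  (k_3=48.0000)
Cramer on rows 1–2 → x = 3.0000, y = 3.0000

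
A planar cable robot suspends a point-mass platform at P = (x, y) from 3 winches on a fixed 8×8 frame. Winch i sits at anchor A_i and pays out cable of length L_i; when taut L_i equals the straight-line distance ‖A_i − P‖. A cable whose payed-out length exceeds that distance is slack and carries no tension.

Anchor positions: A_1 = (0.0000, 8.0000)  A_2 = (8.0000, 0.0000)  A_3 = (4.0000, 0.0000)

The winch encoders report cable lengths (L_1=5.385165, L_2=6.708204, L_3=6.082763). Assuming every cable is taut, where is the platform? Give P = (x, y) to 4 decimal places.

(5.0000, 6.0000)

expand ‖A_i−P‖²=L_i² and subtract eq 1 (q_i ≔ ‖A_i‖²−L_i²)
q_1 = 0.0000+64.0000−29.0000 = 35.0000
eq1−eq2 → [-16.0000  16.0000]·P = 16.0000
eq1−eq3 → [-8.0000  16.0000]·P = 56.0000
2×2 solve → P = (5.0000, 6.0000)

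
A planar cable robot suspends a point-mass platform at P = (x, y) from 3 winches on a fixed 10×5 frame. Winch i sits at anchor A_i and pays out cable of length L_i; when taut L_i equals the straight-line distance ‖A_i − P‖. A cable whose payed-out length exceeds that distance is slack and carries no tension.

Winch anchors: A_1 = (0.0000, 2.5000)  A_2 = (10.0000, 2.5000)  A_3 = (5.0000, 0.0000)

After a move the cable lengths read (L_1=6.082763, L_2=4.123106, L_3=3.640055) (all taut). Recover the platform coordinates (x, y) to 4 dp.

expand ‖A_i−P‖²=L_i² and subtract eq 1 (k_i ≔ ‖A_i‖²−L_i²)
k_1 = 0.0000+6.2500−37.0000 = -30.7500
eq1−eq2 → [-20.0000  0.0000]·P = -120.0000
eq1−eq3 → [-10.0000  5.0000]·P = -42.5000
2×2 solve → P = (6.0000, 3.5000)

(6.0000, 3.5000)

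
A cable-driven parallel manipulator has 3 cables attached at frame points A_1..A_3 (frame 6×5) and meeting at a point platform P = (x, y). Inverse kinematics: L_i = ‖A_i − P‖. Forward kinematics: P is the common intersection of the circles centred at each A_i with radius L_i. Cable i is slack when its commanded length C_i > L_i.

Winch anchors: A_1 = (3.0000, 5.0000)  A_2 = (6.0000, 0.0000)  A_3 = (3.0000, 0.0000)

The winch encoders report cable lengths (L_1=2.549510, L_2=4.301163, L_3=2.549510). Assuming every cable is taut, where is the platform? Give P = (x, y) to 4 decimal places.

circle eqns → linear via eq_j − eq_1; set q_j = A_j·A_j − L_j²
q_1 = 9.0000+25.0000−6.5000 = 27.5000
-6.0000·x + 10.0000·y = q_1−q_2 = 10.0000
0.0000·x + 10.0000·y = q_1−q_3 = 25.0000
solve first two rows → x=2.5000, y=2.5000

(2.5000, 2.5000)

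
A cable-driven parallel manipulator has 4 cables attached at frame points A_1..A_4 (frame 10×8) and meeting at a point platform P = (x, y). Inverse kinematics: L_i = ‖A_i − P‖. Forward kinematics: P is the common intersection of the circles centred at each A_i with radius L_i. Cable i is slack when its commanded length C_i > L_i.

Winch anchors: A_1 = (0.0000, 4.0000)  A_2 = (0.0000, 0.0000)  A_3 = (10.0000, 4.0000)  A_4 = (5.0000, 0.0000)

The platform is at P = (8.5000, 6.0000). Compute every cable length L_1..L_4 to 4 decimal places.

(8.7321, 10.4043, 2.5000, 6.9462)

L_1 = √((0.0000−8.5000)² + (4.0000−6.0000)²) = 8.7321
L_2 = √((0.0000−8.5000)² + (0.0000−6.0000)²) = 10.4043
L_3 = √((10.0000−8.5000)² + (4.0000−6.0000)²) = 2.5000
L_4 = √((5.0000−8.5000)² + (0.0000−6.0000)²) = 6.9462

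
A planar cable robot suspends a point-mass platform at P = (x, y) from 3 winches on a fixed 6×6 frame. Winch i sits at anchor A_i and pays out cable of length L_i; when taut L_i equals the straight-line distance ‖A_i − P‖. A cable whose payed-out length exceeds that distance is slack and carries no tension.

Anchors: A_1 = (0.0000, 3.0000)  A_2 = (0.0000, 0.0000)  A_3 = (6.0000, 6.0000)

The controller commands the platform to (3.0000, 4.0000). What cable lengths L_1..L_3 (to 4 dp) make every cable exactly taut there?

L_1 = √((0.0000−3.0000)² + (3.0000−4.0000)²) = 3.1623
L_2 = √((0.0000−3.0000)² + (0.0000−4.0000)²) = 5.0000
L_3 = √((6.0000−3.0000)² + (6.0000−4.0000)²) = 3.6056

(3.1623, 5.0000, 3.6056)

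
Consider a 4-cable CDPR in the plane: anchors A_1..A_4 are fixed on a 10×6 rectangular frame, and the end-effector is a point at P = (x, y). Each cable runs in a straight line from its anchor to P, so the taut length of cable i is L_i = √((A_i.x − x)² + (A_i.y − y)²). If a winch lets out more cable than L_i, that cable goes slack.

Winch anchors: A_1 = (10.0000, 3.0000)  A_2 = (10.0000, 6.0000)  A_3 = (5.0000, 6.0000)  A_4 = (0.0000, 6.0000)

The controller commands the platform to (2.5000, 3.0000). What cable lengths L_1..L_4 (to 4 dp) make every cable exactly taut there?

(7.5000, 8.0777, 3.9051, 3.9051)

L_1 = √((10.0000−2.5000)² + (3.0000−3.0000)²) = 7.5000
L_2 = √((10.0000−2.5000)² + (6.0000−3.0000)²) = 8.0777
L_3 = √((5.0000−2.5000)² + (6.0000−3.0000)²) = 3.9051
L_4 = √((0.0000−2.5000)² + (6.0000−3.0000)²) = 3.9051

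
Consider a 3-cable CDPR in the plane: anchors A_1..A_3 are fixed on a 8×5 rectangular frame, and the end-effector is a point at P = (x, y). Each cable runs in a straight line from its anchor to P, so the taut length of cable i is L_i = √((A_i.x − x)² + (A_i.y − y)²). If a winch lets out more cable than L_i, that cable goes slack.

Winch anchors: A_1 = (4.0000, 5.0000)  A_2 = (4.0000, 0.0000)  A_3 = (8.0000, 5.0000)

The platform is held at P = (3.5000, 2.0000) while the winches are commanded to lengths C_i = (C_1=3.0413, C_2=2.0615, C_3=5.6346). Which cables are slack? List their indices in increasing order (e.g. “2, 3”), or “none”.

3

cable 1: √((0.5000)²+(3.0000)²)=3.0414, C_1=3.0413: taut
cable 2: √((0.5000)²+(-2.0000)²)=2.0616, C_2=2.0615: taut
cable 3: √((4.5000)²+(3.0000)²)=5.4083, C_3=5.6346: slack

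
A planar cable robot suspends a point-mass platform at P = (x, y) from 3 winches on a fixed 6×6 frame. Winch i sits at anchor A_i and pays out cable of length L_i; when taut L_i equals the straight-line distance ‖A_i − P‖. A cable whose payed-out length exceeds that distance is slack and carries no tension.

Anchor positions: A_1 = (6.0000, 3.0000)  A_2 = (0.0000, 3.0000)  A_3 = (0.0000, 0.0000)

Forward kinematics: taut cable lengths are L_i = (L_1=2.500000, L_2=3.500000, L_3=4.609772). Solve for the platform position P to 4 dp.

each cable: (A_i−P)·(A_i−P) = L_i²; let q_i = ‖A_i‖²−L_i²
q_1 = 36.0000+9.0000−6.2500 = 38.7500
row 1: 12.0000x + 0.0000y = 42.0000  (q_2=-3.2500)
row 2: 12.0000x + 6.0000y = 60.0000  (q_3=-21.2500)
Cramer on rows 1–2 → x = 3.5000, y = 3.0000

(3.5000, 3.0000)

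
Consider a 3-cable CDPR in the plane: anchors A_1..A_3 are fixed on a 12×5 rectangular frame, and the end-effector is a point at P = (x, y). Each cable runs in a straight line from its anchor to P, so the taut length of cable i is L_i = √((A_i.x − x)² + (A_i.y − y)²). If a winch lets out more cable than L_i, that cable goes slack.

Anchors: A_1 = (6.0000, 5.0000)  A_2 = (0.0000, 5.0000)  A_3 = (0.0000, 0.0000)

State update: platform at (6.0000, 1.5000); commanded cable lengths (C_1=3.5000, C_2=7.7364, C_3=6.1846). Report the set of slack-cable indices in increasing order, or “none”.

cable 1: √((0.0000)²+(3.5000)²)=3.5000, C_1=3.5000: taut
cable 2: √((-6.0000)²+(3.5000)²)=6.9462, C_2=7.7364: slack
cable 3: √((-6.0000)²+(-1.5000)²)=6.1847, C_3=6.1846: taut

2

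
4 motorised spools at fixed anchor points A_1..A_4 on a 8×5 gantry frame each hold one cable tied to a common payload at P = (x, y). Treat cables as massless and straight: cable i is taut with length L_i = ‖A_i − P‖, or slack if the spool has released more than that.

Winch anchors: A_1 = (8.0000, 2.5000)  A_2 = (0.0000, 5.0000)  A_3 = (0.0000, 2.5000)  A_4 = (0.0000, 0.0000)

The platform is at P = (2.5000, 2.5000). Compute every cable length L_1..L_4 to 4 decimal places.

(5.5000, 3.5355, 2.5000, 3.5355)

cable 1: Δx=5.5000, Δy=0.0000; L_1 = √(Δx²+Δy²) = 5.5000
cable 2: Δx=-2.5000, Δy=2.5000; L_2 = √(Δx²+Δy²) = 3.5355
cable 3: Δx=-2.5000, Δy=0.0000; L_3 = √(Δx²+Δy²) = 2.5000
cable 4: Δx=-2.5000, Δy=-2.5000; L_4 = √(Δx²+Δy²) = 3.5355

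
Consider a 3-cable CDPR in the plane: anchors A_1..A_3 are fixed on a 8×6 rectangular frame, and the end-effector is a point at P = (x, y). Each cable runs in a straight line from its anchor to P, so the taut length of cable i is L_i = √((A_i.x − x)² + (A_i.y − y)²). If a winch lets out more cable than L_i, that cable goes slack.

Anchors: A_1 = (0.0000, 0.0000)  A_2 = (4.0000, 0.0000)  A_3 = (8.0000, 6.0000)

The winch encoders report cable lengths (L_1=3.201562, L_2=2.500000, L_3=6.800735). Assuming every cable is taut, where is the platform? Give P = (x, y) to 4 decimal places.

(2.5000, 2.0000)

each cable: (A_i−P)·(A_i−P) = L_i²; let q_i = ‖A_i‖²−L_i²
q_1 = 0.0000+0.0000−10.2500 = -10.2500
row 1: -8.0000x + 0.0000y = -20.0000  (q_2=9.7500)
row 2: -16.0000x − 12.0000y = -64.0000  (q_3=53.7500)
Cramer on rows 1–2 → x = 2.5000, y = 2.0000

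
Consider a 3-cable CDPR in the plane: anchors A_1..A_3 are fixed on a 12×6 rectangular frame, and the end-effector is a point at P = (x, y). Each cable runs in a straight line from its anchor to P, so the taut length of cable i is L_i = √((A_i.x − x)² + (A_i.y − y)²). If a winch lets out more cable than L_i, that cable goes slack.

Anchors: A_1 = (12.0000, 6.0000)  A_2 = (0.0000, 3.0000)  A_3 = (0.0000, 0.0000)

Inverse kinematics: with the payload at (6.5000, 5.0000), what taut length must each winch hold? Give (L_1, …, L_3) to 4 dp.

L_1 = √((12.0000−6.5000)² + (6.0000−5.0000)²) = 5.5902
L_2 = √((0.0000−6.5000)² + (3.0000−5.0000)²) = 6.8007
L_3 = √((0.0000−6.5000)² + (0.0000−5.0000)²) = 8.2006

(5.5902, 6.8007, 8.2006)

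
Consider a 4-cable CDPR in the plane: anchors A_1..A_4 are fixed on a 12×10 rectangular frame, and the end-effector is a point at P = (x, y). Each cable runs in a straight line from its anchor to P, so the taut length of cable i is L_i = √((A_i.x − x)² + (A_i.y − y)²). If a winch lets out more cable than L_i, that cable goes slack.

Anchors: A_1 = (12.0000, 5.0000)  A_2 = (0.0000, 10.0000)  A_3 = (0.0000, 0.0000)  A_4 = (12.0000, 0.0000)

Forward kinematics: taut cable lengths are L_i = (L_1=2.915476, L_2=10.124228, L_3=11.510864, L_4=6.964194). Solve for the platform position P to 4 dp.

(9.5000, 6.5000)

expand ‖A_i−P‖²=L_i² and subtract eq 1 (q_i ≔ ‖A_i‖²−L_i²)
q_1 = 144.0000+25.0000−8.5000 = 160.5000
eq1−eq2 → [24.0000  -10.0000]·P = 163.0000
eq1−eq3 → [24.0000  10.0000]·P = 293.0000
eq1−eq4 → [0.0000  10.0000]·P = 65.0000
2×2 solve → P = (9.5000, 6.5000)
check cable 4: ‖A_4−P‖² = 48.5000 ≈ L_4² = 48.5000 ✓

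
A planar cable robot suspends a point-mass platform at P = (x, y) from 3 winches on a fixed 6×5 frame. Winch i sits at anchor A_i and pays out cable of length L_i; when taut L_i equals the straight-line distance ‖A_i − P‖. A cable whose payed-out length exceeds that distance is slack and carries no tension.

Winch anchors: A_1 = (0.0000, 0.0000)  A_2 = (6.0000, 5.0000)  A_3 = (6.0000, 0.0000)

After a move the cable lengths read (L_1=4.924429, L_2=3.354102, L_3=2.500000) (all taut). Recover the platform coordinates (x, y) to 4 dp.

each cable: (A_i−P)·(A_i−P) = L_i²; let k_i = ‖A_i‖²−L_i²
k_1 = 0.0000+0.0000−24.2500 = -24.2500
row 1: -12.0000x − 10.0000y = -74.0000  (k_2=49.7500)
row 2: -12.0000x + 0.0000y = -54.0000  (k_3=29.7500)
Cramer on rows 1–2 → x = 4.5000, y = 2.0000

(4.5000, 2.0000)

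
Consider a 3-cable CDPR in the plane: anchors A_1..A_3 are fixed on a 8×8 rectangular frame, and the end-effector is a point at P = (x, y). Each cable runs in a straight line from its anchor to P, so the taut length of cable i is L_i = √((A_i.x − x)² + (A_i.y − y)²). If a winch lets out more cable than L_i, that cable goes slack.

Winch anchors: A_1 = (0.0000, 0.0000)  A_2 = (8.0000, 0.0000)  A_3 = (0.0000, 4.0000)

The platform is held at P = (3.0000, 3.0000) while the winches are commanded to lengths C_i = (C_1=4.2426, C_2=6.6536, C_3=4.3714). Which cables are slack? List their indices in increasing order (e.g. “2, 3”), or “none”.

cable 1: √((-3.0000)²+(-3.0000)²)=4.2426, C_1=4.2426: taut
cable 2: √((5.0000)²+(-3.0000)²)=5.8310, C_2=6.6536: slack
cable 3: √((-3.0000)²+(1.0000)²)=3.1623, C_3=4.3714: slack

2, 3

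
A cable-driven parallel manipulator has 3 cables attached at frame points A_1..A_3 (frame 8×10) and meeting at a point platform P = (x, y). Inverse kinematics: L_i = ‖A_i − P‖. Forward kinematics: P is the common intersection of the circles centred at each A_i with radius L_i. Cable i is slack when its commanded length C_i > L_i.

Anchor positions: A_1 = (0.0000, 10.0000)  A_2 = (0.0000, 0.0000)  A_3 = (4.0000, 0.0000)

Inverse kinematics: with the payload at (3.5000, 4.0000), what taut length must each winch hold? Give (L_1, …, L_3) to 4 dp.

(6.9462, 5.3151, 4.0311)

L_1: Δ = A_1−P = (-3.5000, 6.0000) → ‖Δ‖ = √48.2500 = 6.9462
L_2: Δ = A_2−P = (-3.5000, -4.0000) → ‖Δ‖ = √28.2500 = 5.3151
L_3: Δ = A_3−P = (0.5000, -4.0000) → ‖Δ‖ = √16.2500 = 4.0311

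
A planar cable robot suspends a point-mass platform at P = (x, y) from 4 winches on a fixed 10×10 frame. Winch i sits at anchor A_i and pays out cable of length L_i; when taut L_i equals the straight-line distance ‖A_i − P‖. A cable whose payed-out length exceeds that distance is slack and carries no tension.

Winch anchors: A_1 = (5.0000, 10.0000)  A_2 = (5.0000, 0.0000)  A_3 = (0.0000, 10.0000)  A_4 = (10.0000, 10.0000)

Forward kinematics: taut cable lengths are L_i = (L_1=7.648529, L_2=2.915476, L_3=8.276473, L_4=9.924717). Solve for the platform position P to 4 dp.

(3.5000, 2.5000)

expand ‖A_i−P‖²=L_i² and subtract eq 1 (q_i ≔ ‖A_i‖²−L_i²)
q_1 = 25.0000+100.0000−58.5000 = 66.5000
eq1−eq2 → [0.0000  20.0000]·P = 50.0000
eq1−eq3 → [10.0000  0.0000]·P = 35.0000
eq1−eq4 → [-10.0000  0.0000]·P = -35.0000
2×2 solve → P = (3.5000, 2.5000)
check cable 4: ‖A_4−P‖² = 98.5000 ≈ L_4² = 98.5000 ✓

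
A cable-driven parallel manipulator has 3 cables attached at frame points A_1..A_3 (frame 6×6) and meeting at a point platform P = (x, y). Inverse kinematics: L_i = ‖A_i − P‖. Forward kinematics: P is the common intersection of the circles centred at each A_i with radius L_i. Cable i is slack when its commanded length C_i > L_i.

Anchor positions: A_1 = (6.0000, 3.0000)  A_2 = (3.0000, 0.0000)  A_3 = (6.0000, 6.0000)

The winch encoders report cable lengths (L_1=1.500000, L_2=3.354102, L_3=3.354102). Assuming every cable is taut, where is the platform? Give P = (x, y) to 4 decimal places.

(4.5000, 3.0000)

expand ‖A_i−P‖²=L_i² and subtract eq 1 (k_i ≔ ‖A_i‖²−L_i²)
k_1 = 36.0000+9.0000−2.2500 = 42.7500
eq1−eq2 → [6.0000  6.0000]·P = 45.0000
eq1−eq3 → [0.0000  -6.0000]·P = -18.0000
2×2 solve → P = (4.5000, 3.0000)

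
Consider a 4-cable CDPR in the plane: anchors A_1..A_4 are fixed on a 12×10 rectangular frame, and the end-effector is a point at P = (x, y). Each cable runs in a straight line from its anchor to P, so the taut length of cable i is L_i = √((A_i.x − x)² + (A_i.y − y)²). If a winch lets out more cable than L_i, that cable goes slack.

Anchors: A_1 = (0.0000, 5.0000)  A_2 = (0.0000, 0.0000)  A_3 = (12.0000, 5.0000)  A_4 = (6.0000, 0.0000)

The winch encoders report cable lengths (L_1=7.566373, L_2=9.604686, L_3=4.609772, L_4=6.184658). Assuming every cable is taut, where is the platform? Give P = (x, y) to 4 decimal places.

(7.5000, 6.0000)

circle eqns → linear via eq_j − eq_1; set c_j = A_j·A_j − L_j²
c_1 = 0.0000+25.0000−57.2500 = -32.2500
0.0000·x + 10.0000·y = c_1−c_2 = 60.0000
-24.0000·x + 0.0000·y = c_1−c_3 = -180.0000
-12.0000·x + 10.0000·y = c_1−c_4 = -30.0000
solve first two rows → x=7.5000, y=6.0000
check cable 4: ‖A_4−P‖² = 38.2500 ≈ L_4² = 38.2500 ✓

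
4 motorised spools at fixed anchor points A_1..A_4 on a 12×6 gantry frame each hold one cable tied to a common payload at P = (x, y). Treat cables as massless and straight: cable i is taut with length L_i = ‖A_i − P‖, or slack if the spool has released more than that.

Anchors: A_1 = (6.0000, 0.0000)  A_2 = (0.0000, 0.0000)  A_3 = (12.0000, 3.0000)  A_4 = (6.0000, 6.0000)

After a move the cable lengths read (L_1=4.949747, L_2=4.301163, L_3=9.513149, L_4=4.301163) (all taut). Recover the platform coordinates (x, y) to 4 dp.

(2.5000, 3.5000)

each cable: (A_i−P)·(A_i−P) = L_i²; let k_i = ‖A_i‖²−L_i²
k_1 = 36.0000+0.0000−24.5000 = 11.5000
row 1: 12.0000x + 0.0000y = 30.0000  (k_2=-18.5000)
row 2: -12.0000x − 6.0000y = -51.0000  (k_3=62.5000)
row 3: 0.0000x − 12.0000y = -42.0000  (k_4=53.5000)
Cramer on rows 1–2 → x = 2.5000, y = 3.5000
check cable 4: ‖A_4−P‖² = 18.5000 ≈ L_4² = 18.5000 ✓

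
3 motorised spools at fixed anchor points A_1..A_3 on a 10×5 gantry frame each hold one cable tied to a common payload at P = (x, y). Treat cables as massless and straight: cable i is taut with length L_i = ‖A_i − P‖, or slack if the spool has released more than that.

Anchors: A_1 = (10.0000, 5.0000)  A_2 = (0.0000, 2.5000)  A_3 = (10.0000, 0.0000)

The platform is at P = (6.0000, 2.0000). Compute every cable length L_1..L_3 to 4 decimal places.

(5.0000, 6.0208, 4.4721)

L_1: Δ = A_1−P = (4.0000, 3.0000) → ‖Δ‖ = √25.0000 = 5.0000
L_2: Δ = A_2−P = (-6.0000, 0.5000) → ‖Δ‖ = √36.2500 = 6.0208
L_3: Δ = A_3−P = (4.0000, -2.0000) → ‖Δ‖ = √20.0000 = 4.4721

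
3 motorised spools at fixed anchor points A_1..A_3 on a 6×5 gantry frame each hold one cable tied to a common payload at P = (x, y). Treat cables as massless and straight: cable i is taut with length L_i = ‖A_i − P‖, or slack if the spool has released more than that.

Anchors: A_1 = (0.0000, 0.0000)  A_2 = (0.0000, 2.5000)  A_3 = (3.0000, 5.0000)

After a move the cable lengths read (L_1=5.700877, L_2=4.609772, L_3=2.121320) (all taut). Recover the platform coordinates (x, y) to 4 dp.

each cable: (A_i−P)·(A_i−P) = L_i²; let k_i = ‖A_i‖²−L_i²
k_1 = 0.0000+0.0000−32.5000 = -32.5000
row 1: 0.0000x − 5.0000y = -17.5000  (k_2=-15.0000)
row 2: -6.0000x − 10.0000y = -62.0000  (k_3=29.5000)
Cramer on rows 1–2 → x = 4.5000, y = 3.5000

(4.5000, 3.5000)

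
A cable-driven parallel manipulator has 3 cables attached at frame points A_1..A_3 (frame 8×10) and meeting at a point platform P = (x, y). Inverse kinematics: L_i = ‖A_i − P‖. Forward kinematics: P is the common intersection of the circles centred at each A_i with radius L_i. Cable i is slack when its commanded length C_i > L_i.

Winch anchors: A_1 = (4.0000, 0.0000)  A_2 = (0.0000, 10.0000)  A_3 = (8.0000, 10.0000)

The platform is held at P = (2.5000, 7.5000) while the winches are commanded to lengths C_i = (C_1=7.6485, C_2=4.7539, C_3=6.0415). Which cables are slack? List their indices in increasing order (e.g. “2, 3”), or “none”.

i=1: geometric 7.6485 vs commanded 7.6485 ⇒ taut
i=2: geometric 3.5355 vs commanded 4.7539 ⇒ slack
i=3: geometric 6.0415 vs commanded 6.0415 ⇒ taut

2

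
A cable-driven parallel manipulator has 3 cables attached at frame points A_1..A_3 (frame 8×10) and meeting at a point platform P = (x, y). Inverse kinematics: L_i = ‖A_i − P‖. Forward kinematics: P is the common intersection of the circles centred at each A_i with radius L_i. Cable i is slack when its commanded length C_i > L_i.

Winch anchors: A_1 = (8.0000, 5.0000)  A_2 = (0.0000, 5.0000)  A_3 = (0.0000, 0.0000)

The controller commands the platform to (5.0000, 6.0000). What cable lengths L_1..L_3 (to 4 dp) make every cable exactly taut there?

(3.1623, 5.0990, 7.8102)

L_1: Δ = A_1−P = (3.0000, -1.0000) → ‖Δ‖ = √10.0000 = 3.1623
L_2: Δ = A_2−P = (-5.0000, -1.0000) → ‖Δ‖ = √26.0000 = 5.0990
L_3: Δ = A_3−P = (-5.0000, -6.0000) → ‖Δ‖ = √61.0000 = 7.8102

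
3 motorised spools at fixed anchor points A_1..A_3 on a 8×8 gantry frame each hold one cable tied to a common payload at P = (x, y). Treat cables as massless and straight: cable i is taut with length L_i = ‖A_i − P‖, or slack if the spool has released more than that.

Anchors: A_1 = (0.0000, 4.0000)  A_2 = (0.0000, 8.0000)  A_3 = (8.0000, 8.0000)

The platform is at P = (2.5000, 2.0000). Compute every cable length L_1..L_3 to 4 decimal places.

L_1 = √((0.0000−2.5000)² + (4.0000−2.0000)²) = 3.2016
L_2 = √((0.0000−2.5000)² + (8.0000−2.0000)²) = 6.5000
L_3 = √((8.0000−2.5000)² + (8.0000−2.0000)²) = 8.1394

(3.2016, 6.5000, 8.1394)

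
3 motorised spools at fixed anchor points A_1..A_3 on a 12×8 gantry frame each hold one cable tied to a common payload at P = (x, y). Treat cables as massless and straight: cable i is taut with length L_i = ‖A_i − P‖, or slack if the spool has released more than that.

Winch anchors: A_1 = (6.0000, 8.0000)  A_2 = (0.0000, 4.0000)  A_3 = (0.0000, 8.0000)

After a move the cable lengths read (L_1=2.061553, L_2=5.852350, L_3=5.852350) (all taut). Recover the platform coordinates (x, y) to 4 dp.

expand ‖A_i−P‖²=L_i² and subtract eq 1 (k_i ≔ ‖A_i‖²−L_i²)
k_1 = 36.0000+64.0000−4.2500 = 95.7500
eq1−eq2 → [12.0000  8.0000]·P = 114.0000
eq1−eq3 → [12.0000  0.0000]·P = 66.0000
2×2 solve → P = (5.5000, 6.0000)

(5.5000, 6.0000)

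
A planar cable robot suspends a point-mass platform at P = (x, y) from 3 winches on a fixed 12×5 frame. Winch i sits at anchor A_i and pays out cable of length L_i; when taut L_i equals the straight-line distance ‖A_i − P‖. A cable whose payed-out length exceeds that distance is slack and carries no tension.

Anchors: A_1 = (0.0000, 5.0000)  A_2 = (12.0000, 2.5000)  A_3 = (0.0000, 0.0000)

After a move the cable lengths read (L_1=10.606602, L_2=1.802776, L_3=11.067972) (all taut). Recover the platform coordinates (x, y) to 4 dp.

each cable: (A_i−P)·(A_i−P) = L_i²; let c_i = ‖A_i‖²−L_i²
c_1 = 0.0000+25.0000−112.5000 = -87.5000
row 1: -24.0000x + 5.0000y = -234.5000  (c_2=147.0000)
row 2: 0.0000x + 10.0000y = 35.0000  (c_3=-122.5000)
Cramer on rows 1–2 → x = 10.5000, y = 3.5000

(10.5000, 3.5000)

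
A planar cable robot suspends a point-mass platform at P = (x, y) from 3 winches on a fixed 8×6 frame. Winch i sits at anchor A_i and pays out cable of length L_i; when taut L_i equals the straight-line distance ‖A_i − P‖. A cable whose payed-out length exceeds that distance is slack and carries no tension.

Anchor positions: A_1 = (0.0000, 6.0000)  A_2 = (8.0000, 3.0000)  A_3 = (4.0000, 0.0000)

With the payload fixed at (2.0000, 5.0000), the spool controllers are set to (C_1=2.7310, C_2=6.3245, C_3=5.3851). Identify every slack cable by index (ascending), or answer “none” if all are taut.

cable 1: √((-2.0000)²+(1.0000)²)=2.2361, C_1=2.7310: slack
cable 2: √((6.0000)²+(-2.0000)²)=6.3246, C_2=6.3245: taut
cable 3: √((2.0000)²+(-5.0000)²)=5.3852, C_3=5.3851: taut

1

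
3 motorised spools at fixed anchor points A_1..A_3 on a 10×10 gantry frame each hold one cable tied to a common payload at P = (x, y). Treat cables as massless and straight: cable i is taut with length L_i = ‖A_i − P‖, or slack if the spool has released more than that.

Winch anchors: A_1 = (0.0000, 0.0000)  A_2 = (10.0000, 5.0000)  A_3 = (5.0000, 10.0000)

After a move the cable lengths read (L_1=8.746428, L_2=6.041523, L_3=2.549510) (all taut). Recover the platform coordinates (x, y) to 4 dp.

(4.5000, 7.5000)

circle eqns → linear via eq_j − eq_1; set k_j = A_j·A_j − L_j²
k_1 = 0.0000+0.0000−76.5000 = -76.5000
-20.0000·x − 10.0000·y = k_1−k_2 = -165.0000
-10.0000·x − 20.0000·y = k_1−k_3 = -195.0000
solve first two rows → x=4.5000, y=7.5000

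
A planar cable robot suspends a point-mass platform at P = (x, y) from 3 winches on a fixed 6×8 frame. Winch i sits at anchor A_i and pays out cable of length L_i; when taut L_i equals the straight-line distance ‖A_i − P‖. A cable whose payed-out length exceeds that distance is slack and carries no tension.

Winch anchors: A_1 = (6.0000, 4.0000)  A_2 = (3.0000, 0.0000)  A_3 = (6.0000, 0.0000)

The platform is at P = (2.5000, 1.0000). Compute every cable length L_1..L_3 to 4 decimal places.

L_1: Δ = A_1−P = (3.5000, 3.0000) → ‖Δ‖ = √21.2500 = 4.6098
L_2: Δ = A_2−P = (0.5000, -1.0000) → ‖Δ‖ = √1.2500 = 1.1180
L_3: Δ = A_3−P = (3.5000, -1.0000) → ‖Δ‖ = √13.2500 = 3.6401

(4.6098, 1.1180, 3.6401)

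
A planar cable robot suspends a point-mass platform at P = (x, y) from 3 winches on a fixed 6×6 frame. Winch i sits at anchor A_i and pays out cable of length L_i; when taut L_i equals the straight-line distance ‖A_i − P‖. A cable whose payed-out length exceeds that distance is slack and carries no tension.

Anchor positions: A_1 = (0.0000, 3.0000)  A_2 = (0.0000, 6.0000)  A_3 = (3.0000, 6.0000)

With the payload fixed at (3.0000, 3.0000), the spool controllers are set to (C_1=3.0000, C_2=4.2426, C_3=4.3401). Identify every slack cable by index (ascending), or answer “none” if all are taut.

cable 1: √((-3.0000)²+(0.0000)²)=3.0000, C_1=3.0000: taut
cable 2: √((-3.0000)²+(3.0000)²)=4.2426, C_2=4.2426: taut
cable 3: √((0.0000)²+(3.0000)²)=3.0000, C_3=4.3401: slack

3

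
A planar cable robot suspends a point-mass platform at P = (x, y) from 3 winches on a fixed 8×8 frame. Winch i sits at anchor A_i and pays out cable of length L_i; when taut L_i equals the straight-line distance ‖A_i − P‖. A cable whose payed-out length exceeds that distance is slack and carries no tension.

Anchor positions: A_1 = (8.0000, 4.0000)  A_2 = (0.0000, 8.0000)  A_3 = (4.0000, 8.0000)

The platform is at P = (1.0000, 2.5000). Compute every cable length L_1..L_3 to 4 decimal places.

cable 1: Δx=7.0000, Δy=1.5000; L_1 = √(Δx²+Δy²) = 7.1589
cable 2: Δx=-1.0000, Δy=5.5000; L_2 = √(Δx²+Δy²) = 5.5902
cable 3: Δx=3.0000, Δy=5.5000; L_3 = √(Δx²+Δy²) = 6.2650

(7.1589, 5.5902, 6.2650)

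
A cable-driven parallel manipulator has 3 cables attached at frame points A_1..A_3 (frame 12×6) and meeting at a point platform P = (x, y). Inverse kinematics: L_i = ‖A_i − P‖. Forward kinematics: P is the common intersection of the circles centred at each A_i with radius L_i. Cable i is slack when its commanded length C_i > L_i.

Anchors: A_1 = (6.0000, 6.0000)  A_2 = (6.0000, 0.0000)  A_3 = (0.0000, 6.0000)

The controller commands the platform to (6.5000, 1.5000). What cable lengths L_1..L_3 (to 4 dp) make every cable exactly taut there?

(4.5277, 1.5811, 7.9057)

cable 1: Δx=-0.5000, Δy=4.5000; L_1 = √(Δx²+Δy²) = 4.5277
cable 2: Δx=-0.5000, Δy=-1.5000; L_2 = √(Δx²+Δy²) = 1.5811
cable 3: Δx=-6.5000, Δy=4.5000; L_3 = √(Δx²+Δy²) = 7.9057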